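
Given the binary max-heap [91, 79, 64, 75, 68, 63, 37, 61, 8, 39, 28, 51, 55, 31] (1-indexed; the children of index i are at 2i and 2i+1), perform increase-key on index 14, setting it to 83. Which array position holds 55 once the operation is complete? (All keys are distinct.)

13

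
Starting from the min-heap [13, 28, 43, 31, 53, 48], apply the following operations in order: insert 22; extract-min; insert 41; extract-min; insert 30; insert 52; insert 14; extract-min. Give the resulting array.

[28, 31, 30, 43, 53, 48, 41, 52]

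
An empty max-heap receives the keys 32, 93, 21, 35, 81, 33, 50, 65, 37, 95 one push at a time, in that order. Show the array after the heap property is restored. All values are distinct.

[95, 93, 50, 65, 81, 21, 33, 32, 37, 35]

Insert 32:
  append 32 at index 0 → [32] (no swap needed)
Insert 93:
  append 93 at index 1 → [32, 93]
  93 > parent 32 at index 0, swap → [93, 32]
Insert 21:
  append 21 at index 2 → [93, 32, 21] (no swap needed)
Insert 35:
  append 35 at index 3 → [93, 32, 21, 35]
  35 > parent 32 at index 1, swap → [93, 35, 21, 32]
Insert 81:
  append 81 at index 4 → [93, 35, 21, 32, 81]
  81 > parent 35 at index 1, swap → [93, 81, 21, 32, 35]
Insert 33:
  append 33 at index 5 → [93, 81, 21, 32, 35, 33]
  33 > parent 21 at index 2, swap → [93, 81, 33, 32, 35, 21]
Insert 50:
  append 50 at index 6 → [93, 81, 33, 32, 35, 21, 50]
  50 > parent 33 at index 2, swap → [93, 81, 50, 32, 35, 21, 33]
Insert 65:
  append 65 at index 7 → [93, 81, 50, 32, 35, 21, 33, 65]
  65 > parent 32 at index 3, swap → [93, 81, 50, 65, 35, 21, 33, 32]
Insert 37:
  append 37 at index 8 → [93, 81, 50, 65, 35, 21, 33, 32, 37] (no swap needed)
Insert 95:
  append 95 at index 9 → [93, 81, 50, 65, 35, 21, 33, 32, 37, 95]
  95 > parent 35 at index 4, swap → [93, 81, 50, 65, 95, 21, 33, 32, 37, 35]
  95 > parent 81 at index 1, swap → [93, 95, 50, 65, 81, 21, 33, 32, 37, 35]
  95 > parent 93 at index 0, swap → [95, 93, 50, 65, 81, 21, 33, 32, 37, 35]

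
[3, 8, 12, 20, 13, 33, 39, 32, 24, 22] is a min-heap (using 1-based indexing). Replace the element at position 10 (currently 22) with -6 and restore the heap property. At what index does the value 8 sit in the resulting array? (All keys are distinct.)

set index 10 from 22 to -6 → [3, 8, 12, 20, 13, 33, 39, 32, 24, -6]
-6 < parent 13 at index 5, swap → [3, 8, 12, 20, -6, 33, 39, 32, 24, 13]
-6 < parent 8 at index 2, swap → [3, -6, 12, 20, 8, 33, 39, 32, 24, 13]
-6 < parent 3 at index 1, swap → [-6, 3, 12, 20, 8, 33, 39, 32, 24, 13]
resulting array: [-6, 3, 12, 20, 8, 33, 39, 32, 24, 13]

5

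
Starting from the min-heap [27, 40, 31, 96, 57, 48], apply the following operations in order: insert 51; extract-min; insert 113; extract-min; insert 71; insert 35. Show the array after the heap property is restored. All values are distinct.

insert 51:
  append 51 at index 6 → [27, 40, 31, 96, 57, 48, 51] (no swap needed)
extract-min → returns 27:
  remove root 27; move last element 51 to root → [51, 40, 31, 96, 57, 48]
  51 vs smaller child 31 at index 2, swap → [31, 40, 51, 96, 57, 48]
  51 vs only child 48 at index 5, swap → [31, 40, 48, 96, 57, 51]
insert 113:
  append 113 at index 6 → [31, 40, 48, 96, 57, 51, 113] (no swap needed)
extract-min → returns 31:
  remove root 31; move last element 113 to root → [113, 40, 48, 96, 57, 51]
  113 vs smaller child 40 at index 1, swap → [40, 113, 48, 96, 57, 51]
  113 vs smaller child 57 at index 4, swap → [40, 57, 48, 96, 113, 51]
insert 71:
  append 71 at index 6 → [40, 57, 48, 96, 113, 51, 71] (no swap needed)
insert 35:
  append 35 at index 7 → [40, 57, 48, 96, 113, 51, 71, 35]
  35 < parent 96 at index 3, swap → [40, 57, 48, 35, 113, 51, 71, 96]
  35 < parent 57 at index 1, swap → [40, 35, 48, 57, 113, 51, 71, 96]
  35 < parent 40 at index 0, swap → [35, 40, 48, 57, 113, 51, 71, 96]

[35, 40, 48, 57, 113, 51, 71, 96]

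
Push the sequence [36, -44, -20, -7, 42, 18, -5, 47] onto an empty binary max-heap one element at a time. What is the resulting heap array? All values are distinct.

Insert 36:
  append 36 at index 0 → [36] (no swap needed)
Insert -44:
  append -44 at index 1 → [36, -44] (no swap needed)
Insert -20:
  append -20 at index 2 → [36, -44, -20] (no swap needed)
Insert -7:
  append -7 at index 3 → [36, -44, -20, -7]
  -7 > parent -44 at index 1, swap → [36, -7, -20, -44]
Insert 42:
  append 42 at index 4 → [36, -7, -20, -44, 42]
  42 > parent -7 at index 1, swap → [36, 42, -20, -44, -7]
  42 > parent 36 at index 0, swap → [42, 36, -20, -44, -7]
Insert 18:
  append 18 at index 5 → [42, 36, -20, -44, -7, 18]
  18 > parent -20 at index 2, swap → [42, 36, 18, -44, -7, -20]
Insert -5:
  append -5 at index 6 → [42, 36, 18, -44, -7, -20, -5] (no swap needed)
Insert 47:
  append 47 at index 7 → [42, 36, 18, -44, -7, -20, -5, 47]
  47 > parent -44 at index 3, swap → [42, 36, 18, 47, -7, -20, -5, -44]
  47 > parent 36 at index 1, swap → [42, 47, 18, 36, -7, -20, -5, -44]
  47 > parent 42 at index 0, swap → [47, 42, 18, 36, -7, -20, -5, -44]

[47, 42, 18, 36, -7, -20, -5, -44]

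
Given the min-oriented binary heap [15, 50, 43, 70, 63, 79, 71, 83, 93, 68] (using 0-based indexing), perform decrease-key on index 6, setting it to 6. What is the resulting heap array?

[6, 50, 15, 70, 63, 79, 43, 83, 93, 68]

set index 6 from 71 to 6 → [15, 50, 43, 70, 63, 79, 6, 83, 93, 68]
6 < parent 43 at index 2, swap → [15, 50, 6, 70, 63, 79, 43, 83, 93, 68]
6 < parent 15 at index 0, swap → [6, 50, 15, 70, 63, 79, 43, 83, 93, 68]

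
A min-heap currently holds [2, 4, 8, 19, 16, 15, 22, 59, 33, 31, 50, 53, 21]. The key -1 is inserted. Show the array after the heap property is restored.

[-1, 4, 2, 19, 16, 15, 8, 59, 33, 31, 50, 53, 21, 22]

append -1 at index 13 → [2, 4, 8, 19, 16, 15, 22, 59, 33, 31, 50, 53, 21, -1]
-1 < parent 22 at index 6, swap → [2, 4, 8, 19, 16, 15, -1, 59, 33, 31, 50, 53, 21, 22]
-1 < parent 8 at index 2, swap → [2, 4, -1, 19, 16, 15, 8, 59, 33, 31, 50, 53, 21, 22]
-1 < parent 2 at index 0, swap → [-1, 4, 2, 19, 16, 15, 8, 59, 33, 31, 50, 53, 21, 22]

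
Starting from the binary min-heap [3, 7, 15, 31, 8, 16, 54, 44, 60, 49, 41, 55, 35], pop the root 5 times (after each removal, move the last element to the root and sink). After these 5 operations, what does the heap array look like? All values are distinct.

extract-min #1 returns 3:
  remove root 3; move last element 35 to root → [35, 7, 15, 31, 8, 16, 54, 44, 60, 49, 41, 55]
  35 vs smaller child 7 at index 1, swap → [7, 35, 15, 31, 8, 16, 54, 44, 60, 49, 41, 55]
  35 vs smaller child 8 at index 4, swap → [7, 8, 15, 31, 35, 16, 54, 44, 60, 49, 41, 55]
extract-min #2 returns 7:
  remove root 7; move last element 55 to root → [55, 8, 15, 31, 35, 16, 54, 44, 60, 49, 41]
  55 vs smaller child 8 at index 1, swap → [8, 55, 15, 31, 35, 16, 54, 44, 60, 49, 41]
  55 vs smaller child 31 at index 3, swap → [8, 31, 15, 55, 35, 16, 54, 44, 60, 49, 41]
  55 vs smaller child 44 at index 7, swap → [8, 31, 15, 44, 35, 16, 54, 55, 60, 49, 41]
extract-min #3 returns 8:
  remove root 8; move last element 41 to root → [41, 31, 15, 44, 35, 16, 54, 55, 60, 49]
  41 vs smaller child 15 at index 2, swap → [15, 31, 41, 44, 35, 16, 54, 55, 60, 49]
  41 vs smaller child 16 at index 5, swap → [15, 31, 16, 44, 35, 41, 54, 55, 60, 49]
extract-min #4 returns 15:
  remove root 15; move last element 49 to root → [49, 31, 16, 44, 35, 41, 54, 55, 60]
  49 vs smaller child 16 at index 2, swap → [16, 31, 49, 44, 35, 41, 54, 55, 60]
  49 vs smaller child 41 at index 5, swap → [16, 31, 41, 44, 35, 49, 54, 55, 60]
extract-min #5 returns 16:
  remove root 16; move last element 60 to root → [60, 31, 41, 44, 35, 49, 54, 55]
  60 vs smaller child 31 at index 1, swap → [31, 60, 41, 44, 35, 49, 54, 55]
  60 vs smaller child 35 at index 4, swap → [31, 35, 41, 44, 60, 49, 54, 55]

[31, 35, 41, 44, 60, 49, 54, 55]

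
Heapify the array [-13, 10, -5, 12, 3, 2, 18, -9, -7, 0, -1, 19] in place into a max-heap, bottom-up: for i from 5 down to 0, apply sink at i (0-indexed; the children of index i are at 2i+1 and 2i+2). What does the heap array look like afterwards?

[19, 12, 18, 10, 3, 2, -13, -9, -7, 0, -1, -5]

sift down from index 5:
  2 vs only child 19 at index 11, swap → [-13, 10, -5, 12, 3, 19, 18, -9, -7, 0, -1, 2]
sift down from index 4: already satisfies heap property
sift down from index 3: already satisfies heap property
sift down from index 2:
  -5 vs larger child 19 at index 5, swap → [-13, 10, 19, 12, 3, -5, 18, -9, -7, 0, -1, 2]
  -5 vs only child 2 at index 11, swap → [-13, 10, 19, 12, 3, 2, 18, -9, -7, 0, -1, -5]
sift down from index 1:
  10 vs larger child 12 at index 3, swap → [-13, 12, 19, 10, 3, 2, 18, -9, -7, 0, -1, -5]
sift down from index 0:
  -13 vs larger child 19 at index 2, swap → [19, 12, -13, 10, 3, 2, 18, -9, -7, 0, -1, -5]
  -13 vs larger child 18 at index 6, swap → [19, 12, 18, 10, 3, 2, -13, -9, -7, 0, -1, -5]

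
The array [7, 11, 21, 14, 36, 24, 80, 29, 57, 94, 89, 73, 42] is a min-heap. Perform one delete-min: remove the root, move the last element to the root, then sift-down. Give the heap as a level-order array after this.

[11, 14, 21, 29, 36, 24, 80, 42, 57, 94, 89, 73]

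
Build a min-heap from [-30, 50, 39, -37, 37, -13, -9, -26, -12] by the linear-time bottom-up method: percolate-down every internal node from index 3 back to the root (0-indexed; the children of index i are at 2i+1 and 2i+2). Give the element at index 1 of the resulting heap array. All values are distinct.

sift down from index 3: already satisfies heap property
sift down from index 2:
  39 vs smaller child -13 at index 5, swap → [-30, 50, -13, -37, 37, 39, -9, -26, -12]
sift down from index 1:
  50 vs smaller child -37 at index 3, swap → [-30, -37, -13, 50, 37, 39, -9, -26, -12]
  50 vs smaller child -26 at index 7, swap → [-30, -37, -13, -26, 37, 39, -9, 50, -12]
sift down from index 0:
  -30 vs smaller child -37 at index 1, swap → [-37, -30, -13, -26, 37, 39, -9, 50, -12]
resulting array: [-37, -30, -13, -26, 37, 39, -9, 50, -12]

-30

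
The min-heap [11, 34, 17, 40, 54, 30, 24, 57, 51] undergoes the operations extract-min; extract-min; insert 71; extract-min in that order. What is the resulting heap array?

[30, 34, 51, 40, 54, 57, 71]

extract-min → returns 11:
  remove root 11; move last element 51 to root → [51, 34, 17, 40, 54, 30, 24, 57]
  51 vs smaller child 17 at index 2, swap → [17, 34, 51, 40, 54, 30, 24, 57]
  51 vs smaller child 24 at index 6, swap → [17, 34, 24, 40, 54, 30, 51, 57]
extract-min → returns 17:
  remove root 17; move last element 57 to root → [57, 34, 24, 40, 54, 30, 51]
  57 vs smaller child 24 at index 2, swap → [24, 34, 57, 40, 54, 30, 51]
  57 vs smaller child 30 at index 5, swap → [24, 34, 30, 40, 54, 57, 51]
insert 71:
  append 71 at index 7 → [24, 34, 30, 40, 54, 57, 51, 71] (no swap needed)
extract-min → returns 24:
  remove root 24; move last element 71 to root → [71, 34, 30, 40, 54, 57, 51]
  71 vs smaller child 30 at index 2, swap → [30, 34, 71, 40, 54, 57, 51]
  71 vs smaller child 51 at index 6, swap → [30, 34, 51, 40, 54, 57, 71]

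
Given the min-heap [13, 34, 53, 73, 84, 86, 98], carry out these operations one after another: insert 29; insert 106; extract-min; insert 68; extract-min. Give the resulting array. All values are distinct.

insert 29:
  append 29 at index 7 → [13, 34, 53, 73, 84, 86, 98, 29]
  29 < parent 73 at index 3, swap → [13, 34, 53, 29, 84, 86, 98, 73]
  29 < parent 34 at index 1, swap → [13, 29, 53, 34, 84, 86, 98, 73]
insert 106:
  append 106 at index 8 → [13, 29, 53, 34, 84, 86, 98, 73, 106] (no swap needed)
extract-min → returns 13:
  remove root 13; move last element 106 to root → [106, 29, 53, 34, 84, 86, 98, 73]
  106 vs smaller child 29 at index 1, swap → [29, 106, 53, 34, 84, 86, 98, 73]
  106 vs smaller child 34 at index 3, swap → [29, 34, 53, 106, 84, 86, 98, 73]
  106 vs only child 73 at index 7, swap → [29, 34, 53, 73, 84, 86, 98, 106]
insert 68:
  append 68 at index 8 → [29, 34, 53, 73, 84, 86, 98, 106, 68]
  68 < parent 73 at index 3, swap → [29, 34, 53, 68, 84, 86, 98, 106, 73]
extract-min → returns 29:
  remove root 29; move last element 73 to root → [73, 34, 53, 68, 84, 86, 98, 106]
  73 vs smaller child 34 at index 1, swap → [34, 73, 53, 68, 84, 86, 98, 106]
  73 vs smaller child 68 at index 3, swap → [34, 68, 53, 73, 84, 86, 98, 106]

[34, 68, 53, 73, 84, 86, 98, 106]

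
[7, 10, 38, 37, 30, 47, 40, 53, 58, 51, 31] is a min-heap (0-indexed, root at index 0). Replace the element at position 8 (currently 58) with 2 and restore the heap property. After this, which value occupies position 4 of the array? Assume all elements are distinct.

30

set index 8 from 58 to 2 → [7, 10, 38, 37, 30, 47, 40, 53, 2, 51, 31]
2 < parent 37 at index 3, swap → [7, 10, 38, 2, 30, 47, 40, 53, 37, 51, 31]
2 < parent 10 at index 1, swap → [7, 2, 38, 10, 30, 47, 40, 53, 37, 51, 31]
2 < parent 7 at index 0, swap → [2, 7, 38, 10, 30, 47, 40, 53, 37, 51, 31]
resulting array: [2, 7, 38, 10, 30, 47, 40, 53, 37, 51, 31]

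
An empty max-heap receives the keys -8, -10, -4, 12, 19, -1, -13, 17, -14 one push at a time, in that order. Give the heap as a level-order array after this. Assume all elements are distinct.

Insert -8:
  append -8 at index 0 → [-8] (no swap needed)
Insert -10:
  append -10 at index 1 → [-8, -10] (no swap needed)
Insert -4:
  append -4 at index 2 → [-8, -10, -4]
  -4 > parent -8 at index 0, swap → [-4, -10, -8]
Insert 12:
  append 12 at index 3 → [-4, -10, -8, 12]
  12 > parent -10 at index 1, swap → [-4, 12, -8, -10]
  12 > parent -4 at index 0, swap → [12, -4, -8, -10]
Insert 19:
  append 19 at index 4 → [12, -4, -8, -10, 19]
  19 > parent -4 at index 1, swap → [12, 19, -8, -10, -4]
  19 > parent 12 at index 0, swap → [19, 12, -8, -10, -4]
Insert -1:
  append -1 at index 5 → [19, 12, -8, -10, -4, -1]
  -1 > parent -8 at index 2, swap → [19, 12, -1, -10, -4, -8]
Insert -13:
  append -13 at index 6 → [19, 12, -1, -10, -4, -8, -13] (no swap needed)
Insert 17:
  append 17 at index 7 → [19, 12, -1, -10, -4, -8, -13, 17]
  17 > parent -10 at index 3, swap → [19, 12, -1, 17, -4, -8, -13, -10]
  17 > parent 12 at index 1, swap → [19, 17, -1, 12, -4, -8, -13, -10]
Insert -14:
  append -14 at index 8 → [19, 17, -1, 12, -4, -8, -13, -10, -14] (no swap needed)

[19, 17, -1, 12, -4, -8, -13, -10, -14]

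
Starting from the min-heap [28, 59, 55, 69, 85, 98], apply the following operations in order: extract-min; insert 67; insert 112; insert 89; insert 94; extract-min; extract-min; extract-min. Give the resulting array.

[69, 85, 94, 89, 112, 98]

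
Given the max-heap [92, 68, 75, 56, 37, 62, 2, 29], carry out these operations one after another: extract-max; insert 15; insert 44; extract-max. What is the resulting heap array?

extract-max → returns 92:
  remove root 92; move last element 29 to root → [29, 68, 75, 56, 37, 62, 2]
  29 vs larger child 75 at index 2, swap → [75, 68, 29, 56, 37, 62, 2]
  29 vs larger child 62 at index 5, swap → [75, 68, 62, 56, 37, 29, 2]
insert 15:
  append 15 at index 7 → [75, 68, 62, 56, 37, 29, 2, 15] (no swap needed)
insert 44:
  append 44 at index 8 → [75, 68, 62, 56, 37, 29, 2, 15, 44] (no swap needed)
extract-max → returns 75:
  remove root 75; move last element 44 to root → [44, 68, 62, 56, 37, 29, 2, 15]
  44 vs larger child 68 at index 1, swap → [68, 44, 62, 56, 37, 29, 2, 15]
  44 vs larger child 56 at index 3, swap → [68, 56, 62, 44, 37, 29, 2, 15]

[68, 56, 62, 44, 37, 29, 2, 15]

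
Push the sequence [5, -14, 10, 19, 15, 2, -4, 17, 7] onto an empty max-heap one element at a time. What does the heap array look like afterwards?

Insert 5:
  append 5 at index 0 → [5] (no swap needed)
Insert -14:
  append -14 at index 1 → [5, -14] (no swap needed)
Insert 10:
  append 10 at index 2 → [5, -14, 10]
  10 > parent 5 at index 0, swap → [10, -14, 5]
Insert 19:
  append 19 at index 3 → [10, -14, 5, 19]
  19 > parent -14 at index 1, swap → [10, 19, 5, -14]
  19 > parent 10 at index 0, swap → [19, 10, 5, -14]
Insert 15:
  append 15 at index 4 → [19, 10, 5, -14, 15]
  15 > parent 10 at index 1, swap → [19, 15, 5, -14, 10]
Insert 2:
  append 2 at index 5 → [19, 15, 5, -14, 10, 2] (no swap needed)
Insert -4:
  append -4 at index 6 → [19, 15, 5, -14, 10, 2, -4] (no swap needed)
Insert 17:
  append 17 at index 7 → [19, 15, 5, -14, 10, 2, -4, 17]
  17 > parent -14 at index 3, swap → [19, 15, 5, 17, 10, 2, -4, -14]
  17 > parent 15 at index 1, swap → [19, 17, 5, 15, 10, 2, -4, -14]
Insert 7:
  append 7 at index 8 → [19, 17, 5, 15, 10, 2, -4, -14, 7] (no swap needed)

[19, 17, 5, 15, 10, 2, -4, -14, 7]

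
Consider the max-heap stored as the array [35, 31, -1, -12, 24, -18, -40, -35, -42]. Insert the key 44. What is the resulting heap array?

append 44 at index 9 → [35, 31, -1, -12, 24, -18, -40, -35, -42, 44]
44 > parent 24 at index 4, swap → [35, 31, -1, -12, 44, -18, -40, -35, -42, 24]
44 > parent 31 at index 1, swap → [35, 44, -1, -12, 31, -18, -40, -35, -42, 24]
44 > parent 35 at index 0, swap → [44, 35, -1, -12, 31, -18, -40, -35, -42, 24]

[44, 35, -1, -12, 31, -18, -40, -35, -42, 24]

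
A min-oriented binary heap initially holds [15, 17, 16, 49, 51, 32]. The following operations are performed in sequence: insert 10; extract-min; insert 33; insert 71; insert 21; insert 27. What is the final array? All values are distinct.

[15, 17, 16, 21, 27, 32, 33, 71, 49, 51]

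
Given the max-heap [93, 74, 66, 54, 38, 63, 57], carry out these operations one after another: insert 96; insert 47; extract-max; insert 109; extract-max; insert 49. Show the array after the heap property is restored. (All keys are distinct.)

[93, 74, 66, 54, 38, 63, 57, 47, 49]

insert 96:
  append 96 at index 7 → [93, 74, 66, 54, 38, 63, 57, 96]
  96 > parent 54 at index 3, swap → [93, 74, 66, 96, 38, 63, 57, 54]
  96 > parent 74 at index 1, swap → [93, 96, 66, 74, 38, 63, 57, 54]
  96 > parent 93 at index 0, swap → [96, 93, 66, 74, 38, 63, 57, 54]
insert 47:
  append 47 at index 8 → [96, 93, 66, 74, 38, 63, 57, 54, 47] (no swap needed)
extract-max → returns 96:
  remove root 96; move last element 47 to root → [47, 93, 66, 74, 38, 63, 57, 54]
  47 vs larger child 93 at index 1, swap → [93, 47, 66, 74, 38, 63, 57, 54]
  47 vs larger child 74 at index 3, swap → [93, 74, 66, 47, 38, 63, 57, 54]
  47 vs only child 54 at index 7, swap → [93, 74, 66, 54, 38, 63, 57, 47]
insert 109:
  append 109 at index 8 → [93, 74, 66, 54, 38, 63, 57, 47, 109]
  109 > parent 54 at index 3, swap → [93, 74, 66, 109, 38, 63, 57, 47, 54]
  109 > parent 74 at index 1, swap → [93, 109, 66, 74, 38, 63, 57, 47, 54]
  109 > parent 93 at index 0, swap → [109, 93, 66, 74, 38, 63, 57, 47, 54]
extract-max → returns 109:
  remove root 109; move last element 54 to root → [54, 93, 66, 74, 38, 63, 57, 47]
  54 vs larger child 93 at index 1, swap → [93, 54, 66, 74, 38, 63, 57, 47]
  54 vs larger child 74 at index 3, swap → [93, 74, 66, 54, 38, 63, 57, 47]
insert 49:
  append 49 at index 8 → [93, 74, 66, 54, 38, 63, 57, 47, 49] (no swap needed)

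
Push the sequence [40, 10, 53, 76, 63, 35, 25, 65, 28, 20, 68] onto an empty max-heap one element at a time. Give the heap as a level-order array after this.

Insert 40:
  append 40 at index 0 → [40] (no swap needed)
Insert 10:
  append 10 at index 1 → [40, 10] (no swap needed)
Insert 53:
  append 53 at index 2 → [40, 10, 53]
  53 > parent 40 at index 0, swap → [53, 10, 40]
Insert 76:
  append 76 at index 3 → [53, 10, 40, 76]
  76 > parent 10 at index 1, swap → [53, 76, 40, 10]
  76 > parent 53 at index 0, swap → [76, 53, 40, 10]
Insert 63:
  append 63 at index 4 → [76, 53, 40, 10, 63]
  63 > parent 53 at index 1, swap → [76, 63, 40, 10, 53]
Insert 35:
  append 35 at index 5 → [76, 63, 40, 10, 53, 35] (no swap needed)
Insert 25:
  append 25 at index 6 → [76, 63, 40, 10, 53, 35, 25] (no swap needed)
Insert 65:
  append 65 at index 7 → [76, 63, 40, 10, 53, 35, 25, 65]
  65 > parent 10 at index 3, swap → [76, 63, 40, 65, 53, 35, 25, 10]
  65 > parent 63 at index 1, swap → [76, 65, 40, 63, 53, 35, 25, 10]
Insert 28:
  append 28 at index 8 → [76, 65, 40, 63, 53, 35, 25, 10, 28] (no swap needed)
Insert 20:
  append 20 at index 9 → [76, 65, 40, 63, 53, 35, 25, 10, 28, 20] (no swap needed)
Insert 68:
  append 68 at index 10 → [76, 65, 40, 63, 53, 35, 25, 10, 28, 20, 68]
  68 > parent 53 at index 4, swap → [76, 65, 40, 63, 68, 35, 25, 10, 28, 20, 53]
  68 > parent 65 at index 1, swap → [76, 68, 40, 63, 65, 35, 25, 10, 28, 20, 53]

[76, 68, 40, 63, 65, 35, 25, 10, 28, 20, 53]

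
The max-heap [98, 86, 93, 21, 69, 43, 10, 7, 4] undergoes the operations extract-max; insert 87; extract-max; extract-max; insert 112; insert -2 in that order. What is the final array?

[112, 86, 43, 69, 7, 4, 10, 21, -2]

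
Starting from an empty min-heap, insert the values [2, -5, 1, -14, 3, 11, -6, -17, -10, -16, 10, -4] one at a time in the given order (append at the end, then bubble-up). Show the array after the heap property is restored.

[-17, -16, -6, -10, -14, -4, 1, 2, -5, 3, 10, 11]

Insert 2:
  append 2 at index 0 → [2] (no swap needed)
Insert -5:
  append -5 at index 1 → [2, -5]
  -5 < parent 2 at index 0, swap → [-5, 2]
Insert 1:
  append 1 at index 2 → [-5, 2, 1] (no swap needed)
Insert -14:
  append -14 at index 3 → [-5, 2, 1, -14]
  -14 < parent 2 at index 1, swap → [-5, -14, 1, 2]
  -14 < parent -5 at index 0, swap → [-14, -5, 1, 2]
Insert 3:
  append 3 at index 4 → [-14, -5, 1, 2, 3] (no swap needed)
Insert 11:
  append 11 at index 5 → [-14, -5, 1, 2, 3, 11] (no swap needed)
Insert -6:
  append -6 at index 6 → [-14, -5, 1, 2, 3, 11, -6]
  -6 < parent 1 at index 2, swap → [-14, -5, -6, 2, 3, 11, 1]
Insert -17:
  append -17 at index 7 → [-14, -5, -6, 2, 3, 11, 1, -17]
  -17 < parent 2 at index 3, swap → [-14, -5, -6, -17, 3, 11, 1, 2]
  -17 < parent -5 at index 1, swap → [-14, -17, -6, -5, 3, 11, 1, 2]
  -17 < parent -14 at index 0, swap → [-17, -14, -6, -5, 3, 11, 1, 2]
Insert -10:
  append -10 at index 8 → [-17, -14, -6, -5, 3, 11, 1, 2, -10]
  -10 < parent -5 at index 3, swap → [-17, -14, -6, -10, 3, 11, 1, 2, -5]
Insert -16:
  append -16 at index 9 → [-17, -14, -6, -10, 3, 11, 1, 2, -5, -16]
  -16 < parent 3 at index 4, swap → [-17, -14, -6, -10, -16, 11, 1, 2, -5, 3]
  -16 < parent -14 at index 1, swap → [-17, -16, -6, -10, -14, 11, 1, 2, -5, 3]
Insert 10:
  append 10 at index 10 → [-17, -16, -6, -10, -14, 11, 1, 2, -5, 3, 10] (no swap needed)
Insert -4:
  append -4 at index 11 → [-17, -16, -6, -10, -14, 11, 1, 2, -5, 3, 10, -4]
  -4 < parent 11 at index 5, swap → [-17, -16, -6, -10, -14, -4, 1, 2, -5, 3, 10, 11]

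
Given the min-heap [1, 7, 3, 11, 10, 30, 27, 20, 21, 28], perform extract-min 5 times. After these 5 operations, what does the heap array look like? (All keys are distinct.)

extract-min #1 returns 1:
  remove root 1; move last element 28 to root → [28, 7, 3, 11, 10, 30, 27, 20, 21]
  28 vs smaller child 3 at index 2, swap → [3, 7, 28, 11, 10, 30, 27, 20, 21]
  28 vs smaller child 27 at index 6, swap → [3, 7, 27, 11, 10, 30, 28, 20, 21]
extract-min #2 returns 3:
  remove root 3; move last element 21 to root → [21, 7, 27, 11, 10, 30, 28, 20]
  21 vs smaller child 7 at index 1, swap → [7, 21, 27, 11, 10, 30, 28, 20]
  21 vs smaller child 10 at index 4, swap → [7, 10, 27, 11, 21, 30, 28, 20]
extract-min #3 returns 7:
  remove root 7; move last element 20 to root → [20, 10, 27, 11, 21, 30, 28]
  20 vs smaller child 10 at index 1, swap → [10, 20, 27, 11, 21, 30, 28]
  20 vs smaller child 11 at index 3, swap → [10, 11, 27, 20, 21, 30, 28]
extract-min #4 returns 10:
  remove root 10; move last element 28 to root → [28, 11, 27, 20, 21, 30]
  28 vs smaller child 11 at index 1, swap → [11, 28, 27, 20, 21, 30]
  28 vs smaller child 20 at index 3, swap → [11, 20, 27, 28, 21, 30]
extract-min #5 returns 11:
  remove root 11; move last element 30 to root → [30, 20, 27, 28, 21]
  30 vs smaller child 20 at index 1, swap → [20, 30, 27, 28, 21]
  30 vs smaller child 21 at index 4, swap → [20, 21, 27, 28, 30]

[20, 21, 27, 28, 30]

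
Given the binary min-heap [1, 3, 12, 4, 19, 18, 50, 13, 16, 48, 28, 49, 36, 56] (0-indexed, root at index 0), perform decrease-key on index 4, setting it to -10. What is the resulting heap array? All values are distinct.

set index 4 from 19 to -10 → [1, 3, 12, 4, -10, 18, 50, 13, 16, 48, 28, 49, 36, 56]
-10 < parent 3 at index 1, swap → [1, -10, 12, 4, 3, 18, 50, 13, 16, 48, 28, 49, 36, 56]
-10 < parent 1 at index 0, swap → [-10, 1, 12, 4, 3, 18, 50, 13, 16, 48, 28, 49, 36, 56]

[-10, 1, 12, 4, 3, 18, 50, 13, 16, 48, 28, 49, 36, 56]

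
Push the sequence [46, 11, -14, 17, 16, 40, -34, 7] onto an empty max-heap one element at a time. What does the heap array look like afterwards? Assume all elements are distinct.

[46, 17, 40, 11, 16, -14, -34, 7]

Insert 46:
  append 46 at index 0 → [46] (no swap needed)
Insert 11:
  append 11 at index 1 → [46, 11] (no swap needed)
Insert -14:
  append -14 at index 2 → [46, 11, -14] (no swap needed)
Insert 17:
  append 17 at index 3 → [46, 11, -14, 17]
  17 > parent 11 at index 1, swap → [46, 17, -14, 11]
Insert 16:
  append 16 at index 4 → [46, 17, -14, 11, 16] (no swap needed)
Insert 40:
  append 40 at index 5 → [46, 17, -14, 11, 16, 40]
  40 > parent -14 at index 2, swap → [46, 17, 40, 11, 16, -14]
Insert -34:
  append -34 at index 6 → [46, 17, 40, 11, 16, -14, -34] (no swap needed)
Insert 7:
  append 7 at index 7 → [46, 17, 40, 11, 16, -14, -34, 7] (no swap needed)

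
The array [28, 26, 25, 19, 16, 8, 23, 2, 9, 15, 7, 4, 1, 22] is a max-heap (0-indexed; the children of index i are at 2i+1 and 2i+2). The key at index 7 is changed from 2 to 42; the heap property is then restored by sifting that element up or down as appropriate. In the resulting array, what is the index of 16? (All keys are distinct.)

4

set index 7 from 2 to 42 → [28, 26, 25, 19, 16, 8, 23, 42, 9, 15, 7, 4, 1, 22]
42 > parent 19 at index 3, swap → [28, 26, 25, 42, 16, 8, 23, 19, 9, 15, 7, 4, 1, 22]
42 > parent 26 at index 1, swap → [28, 42, 25, 26, 16, 8, 23, 19, 9, 15, 7, 4, 1, 22]
42 > parent 28 at index 0, swap → [42, 28, 25, 26, 16, 8, 23, 19, 9, 15, 7, 4, 1, 22]
resulting array: [42, 28, 25, 26, 16, 8, 23, 19, 9, 15, 7, 4, 1, 22]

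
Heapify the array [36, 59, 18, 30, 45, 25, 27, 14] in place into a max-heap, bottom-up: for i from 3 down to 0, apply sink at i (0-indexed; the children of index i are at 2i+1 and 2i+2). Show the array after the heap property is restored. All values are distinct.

sift down from index 3: already satisfies heap property
sift down from index 2:
  18 vs larger child 27 at index 6, swap → [36, 59, 27, 30, 45, 25, 18, 14]
sift down from index 1: already satisfies heap property
sift down from index 0:
  36 vs larger child 59 at index 1, swap → [59, 36, 27, 30, 45, 25, 18, 14]
  36 vs larger child 45 at index 4, swap → [59, 45, 27, 30, 36, 25, 18, 14]

[59, 45, 27, 30, 36, 25, 18, 14]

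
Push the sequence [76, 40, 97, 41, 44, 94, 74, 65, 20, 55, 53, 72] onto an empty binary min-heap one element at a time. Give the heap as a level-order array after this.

[20, 40, 72, 41, 44, 74, 94, 76, 65, 55, 53, 97]

Insert 76:
  append 76 at index 0 → [76] (no swap needed)
Insert 40:
  append 40 at index 1 → [76, 40]
  40 < parent 76 at index 0, swap → [40, 76]
Insert 97:
  append 97 at index 2 → [40, 76, 97] (no swap needed)
Insert 41:
  append 41 at index 3 → [40, 76, 97, 41]
  41 < parent 76 at index 1, swap → [40, 41, 97, 76]
Insert 44:
  append 44 at index 4 → [40, 41, 97, 76, 44] (no swap needed)
Insert 94:
  append 94 at index 5 → [40, 41, 97, 76, 44, 94]
  94 < parent 97 at index 2, swap → [40, 41, 94, 76, 44, 97]
Insert 74:
  append 74 at index 6 → [40, 41, 94, 76, 44, 97, 74]
  74 < parent 94 at index 2, swap → [40, 41, 74, 76, 44, 97, 94]
Insert 65:
  append 65 at index 7 → [40, 41, 74, 76, 44, 97, 94, 65]
  65 < parent 76 at index 3, swap → [40, 41, 74, 65, 44, 97, 94, 76]
Insert 20:
  append 20 at index 8 → [40, 41, 74, 65, 44, 97, 94, 76, 20]
  20 < parent 65 at index 3, swap → [40, 41, 74, 20, 44, 97, 94, 76, 65]
  20 < parent 41 at index 1, swap → [40, 20, 74, 41, 44, 97, 94, 76, 65]
  20 < parent 40 at index 0, swap → [20, 40, 74, 41, 44, 97, 94, 76, 65]
Insert 55:
  append 55 at index 9 → [20, 40, 74, 41, 44, 97, 94, 76, 65, 55] (no swap needed)
Insert 53:
  append 53 at index 10 → [20, 40, 74, 41, 44, 97, 94, 76, 65, 55, 53] (no swap needed)
Insert 72:
  append 72 at index 11 → [20, 40, 74, 41, 44, 97, 94, 76, 65, 55, 53, 72]
  72 < parent 97 at index 5, swap → [20, 40, 74, 41, 44, 72, 94, 76, 65, 55, 53, 97]
  72 < parent 74 at index 2, swap → [20, 40, 72, 41, 44, 74, 94, 76, 65, 55, 53, 97]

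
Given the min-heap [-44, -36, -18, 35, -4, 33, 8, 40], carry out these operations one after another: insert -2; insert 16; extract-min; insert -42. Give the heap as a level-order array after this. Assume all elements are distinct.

[-42, -36, -18, -2, -4, 33, 8, 40, 35, 16]

insert -2:
  append -2 at index 8 → [-44, -36, -18, 35, -4, 33, 8, 40, -2]
  -2 < parent 35 at index 3, swap → [-44, -36, -18, -2, -4, 33, 8, 40, 35]
insert 16:
  append 16 at index 9 → [-44, -36, -18, -2, -4, 33, 8, 40, 35, 16] (no swap needed)
extract-min → returns -44:
  remove root -44; move last element 16 to root → [16, -36, -18, -2, -4, 33, 8, 40, 35]
  16 vs smaller child -36 at index 1, swap → [-36, 16, -18, -2, -4, 33, 8, 40, 35]
  16 vs smaller child -4 at index 4, swap → [-36, -4, -18, -2, 16, 33, 8, 40, 35]
insert -42:
  append -42 at index 9 → [-36, -4, -18, -2, 16, 33, 8, 40, 35, -42]
  -42 < parent 16 at index 4, swap → [-36, -4, -18, -2, -42, 33, 8, 40, 35, 16]
  -42 < parent -4 at index 1, swap → [-36, -42, -18, -2, -4, 33, 8, 40, 35, 16]
  -42 < parent -36 at index 0, swap → [-42, -36, -18, -2, -4, 33, 8, 40, 35, 16]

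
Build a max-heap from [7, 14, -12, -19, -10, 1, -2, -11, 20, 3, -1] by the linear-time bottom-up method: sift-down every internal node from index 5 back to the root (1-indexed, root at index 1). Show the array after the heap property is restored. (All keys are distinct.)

[20, 14, 1, 7, 3, -12, -2, -11, -19, -10, -1]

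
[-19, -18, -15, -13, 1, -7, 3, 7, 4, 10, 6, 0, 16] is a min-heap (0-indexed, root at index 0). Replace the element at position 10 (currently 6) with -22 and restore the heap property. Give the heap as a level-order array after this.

set index 10 from 6 to -22 → [-19, -18, -15, -13, 1, -7, 3, 7, 4, 10, -22, 0, 16]
-22 < parent 1 at index 4, swap → [-19, -18, -15, -13, -22, -7, 3, 7, 4, 10, 1, 0, 16]
-22 < parent -18 at index 1, swap → [-19, -22, -15, -13, -18, -7, 3, 7, 4, 10, 1, 0, 16]
-22 < parent -19 at index 0, swap → [-22, -19, -15, -13, -18, -7, 3, 7, 4, 10, 1, 0, 16]

[-22, -19, -15, -13, -18, -7, 3, 7, 4, 10, 1, 0, 16]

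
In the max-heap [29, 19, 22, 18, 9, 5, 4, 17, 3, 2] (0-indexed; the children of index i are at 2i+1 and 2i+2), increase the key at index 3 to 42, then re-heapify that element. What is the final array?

[42, 29, 22, 19, 9, 5, 4, 17, 3, 2]

set index 3 from 18 to 42 → [29, 19, 22, 42, 9, 5, 4, 17, 3, 2]
42 > parent 19 at index 1, swap → [29, 42, 22, 19, 9, 5, 4, 17, 3, 2]
42 > parent 29 at index 0, swap → [42, 29, 22, 19, 9, 5, 4, 17, 3, 2]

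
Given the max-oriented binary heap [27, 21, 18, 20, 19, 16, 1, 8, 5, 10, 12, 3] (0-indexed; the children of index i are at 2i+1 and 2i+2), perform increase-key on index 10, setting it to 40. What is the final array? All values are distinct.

[40, 27, 18, 20, 21, 16, 1, 8, 5, 10, 19, 3]

set index 10 from 12 to 40 → [27, 21, 18, 20, 19, 16, 1, 8, 5, 10, 40, 3]
40 > parent 19 at index 4, swap → [27, 21, 18, 20, 40, 16, 1, 8, 5, 10, 19, 3]
40 > parent 21 at index 1, swap → [27, 40, 18, 20, 21, 16, 1, 8, 5, 10, 19, 3]
40 > parent 27 at index 0, swap → [40, 27, 18, 20, 21, 16, 1, 8, 5, 10, 19, 3]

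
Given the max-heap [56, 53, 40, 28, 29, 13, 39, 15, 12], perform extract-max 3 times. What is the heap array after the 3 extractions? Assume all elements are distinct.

[39, 29, 15, 28, 12, 13]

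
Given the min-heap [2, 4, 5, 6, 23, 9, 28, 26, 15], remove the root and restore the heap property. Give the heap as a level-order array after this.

[4, 6, 5, 15, 23, 9, 28, 26]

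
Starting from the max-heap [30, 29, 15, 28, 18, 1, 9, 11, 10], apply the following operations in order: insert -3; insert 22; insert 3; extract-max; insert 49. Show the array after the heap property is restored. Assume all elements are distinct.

insert -3:
  append -3 at index 9 → [30, 29, 15, 28, 18, 1, 9, 11, 10, -3] (no swap needed)
insert 22:
  append 22 at index 10 → [30, 29, 15, 28, 18, 1, 9, 11, 10, -3, 22]
  22 > parent 18 at index 4, swap → [30, 29, 15, 28, 22, 1, 9, 11, 10, -3, 18]
insert 3:
  append 3 at index 11 → [30, 29, 15, 28, 22, 1, 9, 11, 10, -3, 18, 3]
  3 > parent 1 at index 5, swap → [30, 29, 15, 28, 22, 3, 9, 11, 10, -3, 18, 1]
extract-max → returns 30:
  remove root 30; move last element 1 to root → [1, 29, 15, 28, 22, 3, 9, 11, 10, -3, 18]
  1 vs larger child 29 at index 1, swap → [29, 1, 15, 28, 22, 3, 9, 11, 10, -3, 18]
  1 vs larger child 28 at index 3, swap → [29, 28, 15, 1, 22, 3, 9, 11, 10, -3, 18]
  1 vs larger child 11 at index 7, swap → [29, 28, 15, 11, 22, 3, 9, 1, 10, -3, 18]
insert 49:
  append 49 at index 11 → [29, 28, 15, 11, 22, 3, 9, 1, 10, -3, 18, 49]
  49 > parent 3 at index 5, swap → [29, 28, 15, 11, 22, 49, 9, 1, 10, -3, 18, 3]
  49 > parent 15 at index 2, swap → [29, 28, 49, 11, 22, 15, 9, 1, 10, -3, 18, 3]
  49 > parent 29 at index 0, swap → [49, 28, 29, 11, 22, 15, 9, 1, 10, -3, 18, 3]

[49, 28, 29, 11, 22, 15, 9, 1, 10, -3, 18, 3]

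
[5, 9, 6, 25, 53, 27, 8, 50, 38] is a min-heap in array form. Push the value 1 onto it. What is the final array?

[1, 5, 6, 25, 9, 27, 8, 50, 38, 53]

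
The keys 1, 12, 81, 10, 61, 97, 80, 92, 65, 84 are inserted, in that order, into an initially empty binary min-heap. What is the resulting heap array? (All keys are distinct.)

[1, 10, 80, 12, 61, 97, 81, 92, 65, 84]

Insert 1:
  append 1 at index 0 → [1] (no swap needed)
Insert 12:
  append 12 at index 1 → [1, 12] (no swap needed)
Insert 81:
  append 81 at index 2 → [1, 12, 81] (no swap needed)
Insert 10:
  append 10 at index 3 → [1, 12, 81, 10]
  10 < parent 12 at index 1, swap → [1, 10, 81, 12]
Insert 61:
  append 61 at index 4 → [1, 10, 81, 12, 61] (no swap needed)
Insert 97:
  append 97 at index 5 → [1, 10, 81, 12, 61, 97] (no swap needed)
Insert 80:
  append 80 at index 6 → [1, 10, 81, 12, 61, 97, 80]
  80 < parent 81 at index 2, swap → [1, 10, 80, 12, 61, 97, 81]
Insert 92:
  append 92 at index 7 → [1, 10, 80, 12, 61, 97, 81, 92] (no swap needed)
Insert 65:
  append 65 at index 8 → [1, 10, 80, 12, 61, 97, 81, 92, 65] (no swap needed)
Insert 84:
  append 84 at index 9 → [1, 10, 80, 12, 61, 97, 81, 92, 65, 84] (no swap needed)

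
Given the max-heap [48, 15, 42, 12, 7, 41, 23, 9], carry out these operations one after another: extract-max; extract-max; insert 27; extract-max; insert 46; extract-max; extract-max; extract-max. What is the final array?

[15, 12, 9, 7]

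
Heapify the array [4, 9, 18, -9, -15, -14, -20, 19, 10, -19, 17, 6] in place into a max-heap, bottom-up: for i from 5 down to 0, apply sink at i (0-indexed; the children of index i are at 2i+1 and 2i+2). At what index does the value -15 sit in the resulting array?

sift down from index 5:
  -14 vs only child 6 at index 11, swap → [4, 9, 18, -9, -15, 6, -20, 19, 10, -19, 17, -14]
sift down from index 4:
  -15 vs larger child 17 at index 10, swap → [4, 9, 18, -9, 17, 6, -20, 19, 10, -19, -15, -14]
sift down from index 3:
  -9 vs larger child 19 at index 7, swap → [4, 9, 18, 19, 17, 6, -20, -9, 10, -19, -15, -14]
sift down from index 2: already satisfies heap property
sift down from index 1:
  9 vs larger child 19 at index 3, swap → [4, 19, 18, 9, 17, 6, -20, -9, 10, -19, -15, -14]
  9 vs larger child 10 at index 8, swap → [4, 19, 18, 10, 17, 6, -20, -9, 9, -19, -15, -14]
sift down from index 0:
  4 vs larger child 19 at index 1, swap → [19, 4, 18, 10, 17, 6, -20, -9, 9, -19, -15, -14]
  4 vs larger child 17 at index 4, swap → [19, 17, 18, 10, 4, 6, -20, -9, 9, -19, -15, -14]
resulting array: [19, 17, 18, 10, 4, 6, -20, -9, 9, -19, -15, -14]

10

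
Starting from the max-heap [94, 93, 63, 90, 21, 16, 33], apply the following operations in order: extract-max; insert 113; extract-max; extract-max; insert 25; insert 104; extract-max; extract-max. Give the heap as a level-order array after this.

[63, 33, 25, 16, 21]

extract-max → returns 94:
  remove root 94; move last element 33 to root → [33, 93, 63, 90, 21, 16]
  33 vs larger child 93 at index 1, swap → [93, 33, 63, 90, 21, 16]
  33 vs larger child 90 at index 3, swap → [93, 90, 63, 33, 21, 16]
insert 113:
  append 113 at index 6 → [93, 90, 63, 33, 21, 16, 113]
  113 > parent 63 at index 2, swap → [93, 90, 113, 33, 21, 16, 63]
  113 > parent 93 at index 0, swap → [113, 90, 93, 33, 21, 16, 63]
extract-max → returns 113:
  remove root 113; move last element 63 to root → [63, 90, 93, 33, 21, 16]
  63 vs larger child 93 at index 2, swap → [93, 90, 63, 33, 21, 16]
extract-max → returns 93:
  remove root 93; move last element 16 to root → [16, 90, 63, 33, 21]
  16 vs larger child 90 at index 1, swap → [90, 16, 63, 33, 21]
  16 vs larger child 33 at index 3, swap → [90, 33, 63, 16, 21]
insert 25:
  append 25 at index 5 → [90, 33, 63, 16, 21, 25] (no swap needed)
insert 104:
  append 104 at index 6 → [90, 33, 63, 16, 21, 25, 104]
  104 > parent 63 at index 2, swap → [90, 33, 104, 16, 21, 25, 63]
  104 > parent 90 at index 0, swap → [104, 33, 90, 16, 21, 25, 63]
extract-max → returns 104:
  remove root 104; move last element 63 to root → [63, 33, 90, 16, 21, 25]
  63 vs larger child 90 at index 2, swap → [90, 33, 63, 16, 21, 25]
extract-max → returns 90:
  remove root 90; move last element 25 to root → [25, 33, 63, 16, 21]
  25 vs larger child 63 at index 2, swap → [63, 33, 25, 16, 21]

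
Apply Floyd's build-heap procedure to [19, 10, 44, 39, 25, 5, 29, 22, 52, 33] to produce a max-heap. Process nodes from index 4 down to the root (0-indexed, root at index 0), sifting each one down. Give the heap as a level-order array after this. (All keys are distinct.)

[52, 39, 44, 22, 33, 5, 29, 19, 10, 25]

sift down from index 4:
  25 vs only child 33 at index 9, swap → [19, 10, 44, 39, 33, 5, 29, 22, 52, 25]
sift down from index 3:
  39 vs larger child 52 at index 8, swap → [19, 10, 44, 52, 33, 5, 29, 22, 39, 25]
sift down from index 2: already satisfies heap property
sift down from index 1:
  10 vs larger child 52 at index 3, swap → [19, 52, 44, 10, 33, 5, 29, 22, 39, 25]
  10 vs larger child 39 at index 8, swap → [19, 52, 44, 39, 33, 5, 29, 22, 10, 25]
sift down from index 0:
  19 vs larger child 52 at index 1, swap → [52, 19, 44, 39, 33, 5, 29, 22, 10, 25]
  19 vs larger child 39 at index 3, swap → [52, 39, 44, 19, 33, 5, 29, 22, 10, 25]
  19 vs larger child 22 at index 7, swap → [52, 39, 44, 22, 33, 5, 29, 19, 10, 25]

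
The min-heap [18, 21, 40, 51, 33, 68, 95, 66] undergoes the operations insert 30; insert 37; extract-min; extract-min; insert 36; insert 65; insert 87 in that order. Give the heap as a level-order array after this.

[30, 33, 40, 36, 51, 68, 95, 66, 37, 65, 87]

insert 30:
  append 30 at index 8 → [18, 21, 40, 51, 33, 68, 95, 66, 30]
  30 < parent 51 at index 3, swap → [18, 21, 40, 30, 33, 68, 95, 66, 51]
insert 37:
  append 37 at index 9 → [18, 21, 40, 30, 33, 68, 95, 66, 51, 37] (no swap needed)
extract-min → returns 18:
  remove root 18; move last element 37 to root → [37, 21, 40, 30, 33, 68, 95, 66, 51]
  37 vs smaller child 21 at index 1, swap → [21, 37, 40, 30, 33, 68, 95, 66, 51]
  37 vs smaller child 30 at index 3, swap → [21, 30, 40, 37, 33, 68, 95, 66, 51]
extract-min → returns 21:
  remove root 21; move last element 51 to root → [51, 30, 40, 37, 33, 68, 95, 66]
  51 vs smaller child 30 at index 1, swap → [30, 51, 40, 37, 33, 68, 95, 66]
  51 vs smaller child 33 at index 4, swap → [30, 33, 40, 37, 51, 68, 95, 66]
insert 36:
  append 36 at index 8 → [30, 33, 40, 37, 51, 68, 95, 66, 36]
  36 < parent 37 at index 3, swap → [30, 33, 40, 36, 51, 68, 95, 66, 37]
insert 65:
  append 65 at index 9 → [30, 33, 40, 36, 51, 68, 95, 66, 37, 65] (no swap needed)
insert 87:
  append 87 at index 10 → [30, 33, 40, 36, 51, 68, 95, 66, 37, 65, 87] (no swap needed)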